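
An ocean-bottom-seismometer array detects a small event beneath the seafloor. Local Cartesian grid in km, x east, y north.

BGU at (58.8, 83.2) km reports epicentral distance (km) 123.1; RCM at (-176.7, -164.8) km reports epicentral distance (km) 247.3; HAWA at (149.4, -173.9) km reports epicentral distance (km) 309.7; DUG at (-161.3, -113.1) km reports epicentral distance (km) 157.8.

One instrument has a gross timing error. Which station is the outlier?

Solve using three stations at a time. Using BGU, RCM, HAWA (subtract circle equations pairwise → linear system) gives (x, y) ≈ (-60.7, 53.6).
Distances from that point to each station vs reported:
  BGU: calculated 123.1 vs reported 123.1 → residual 0.0 km
  RCM: calculated 247.3 vs reported 247.3 → residual 0.0 km
  HAWA: calculated 309.7 vs reported 309.7 → residual 0.0 km
  DUG: calculated 194.7 vs reported 157.8 → residual 36.9 km
BGU, RCM, HAWA are mutually consistent (residuals ≈ 0); DUG is off by 36.9 km.

DUG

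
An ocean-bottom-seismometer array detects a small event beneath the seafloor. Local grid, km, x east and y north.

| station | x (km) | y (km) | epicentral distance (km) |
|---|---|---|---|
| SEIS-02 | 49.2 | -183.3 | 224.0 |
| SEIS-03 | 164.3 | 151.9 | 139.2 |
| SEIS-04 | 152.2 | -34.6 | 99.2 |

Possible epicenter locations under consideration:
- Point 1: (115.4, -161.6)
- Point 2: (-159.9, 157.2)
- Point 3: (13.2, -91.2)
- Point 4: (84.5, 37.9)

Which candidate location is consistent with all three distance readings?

For each candidate, compare |candidate − station| to the reported distance:
Point 1: residuals SEIS-02 154.3, SEIS-03 178.1, SEIS-04 33.0 → max 178.1 km
Point 2: residuals SEIS-02 175.6, SEIS-03 185.0, SEIS-04 267.1 → max 267.1 km
Point 3: residuals SEIS-02 125.1, SEIS-03 147.0, SEIS-04 50.9 → max 147.0 km
Point 4: residuals SEIS-02 0.0, SEIS-03 0.0, SEIS-04 0.0 → max 0.0 km
Only Point 4 has all residuals ≈ 0.

Point 4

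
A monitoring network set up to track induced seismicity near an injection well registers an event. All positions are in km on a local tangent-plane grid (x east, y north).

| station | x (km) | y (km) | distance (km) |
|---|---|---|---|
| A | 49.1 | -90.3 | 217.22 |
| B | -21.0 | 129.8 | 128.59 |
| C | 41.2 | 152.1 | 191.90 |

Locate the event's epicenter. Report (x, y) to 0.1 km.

x ≈ -119.3 km, y ≈ 46.9 km

Circle about each station: (x − 49.1)² + (y + 90.3)² = 217.22²; (x + 21.0)² + (y − 129.8)² = 128.59²; (x − 41.2)² + (y − 152.1)² = 191.90².
Subtracting the A equation from the B and C equations removes the quadratic terms:
-140.2 x + 440.2 y = 37373.28
-15.8 x + 484.8 y = 24625.87
Solving the 2×2 system: x ≈ -119.3, y ≈ 46.9 km.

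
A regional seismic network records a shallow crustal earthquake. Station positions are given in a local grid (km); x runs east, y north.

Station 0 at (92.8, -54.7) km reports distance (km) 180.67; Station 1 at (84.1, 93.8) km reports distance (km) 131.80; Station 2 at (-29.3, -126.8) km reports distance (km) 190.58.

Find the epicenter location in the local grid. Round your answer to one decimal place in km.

Circle about each station: (x − 92.8)² + (y + 54.7)² = 180.67²; (x − 84.1)² + (y − 93.8)² = 131.80²; (x + 29.3)² + (y + 126.8)² = 190.58².
Subtracting the Station 0 equation from the Station 1 and Station 2 equations removes the quadratic terms:
-17.4 x + 297.0 y = 19537.73
-244.2 x − 144.2 y = 1653.71
Solving the 2×2 system: x ≈ -44.1, y ≈ 63.2 km.
Check against Station 0 (with the unrounded x, y): √((x − 92.8)²+(y + 54.7)²) = 180.67 ≈ 180.67 km. ✓

x ≈ -44.1 km, y ≈ 63.2 km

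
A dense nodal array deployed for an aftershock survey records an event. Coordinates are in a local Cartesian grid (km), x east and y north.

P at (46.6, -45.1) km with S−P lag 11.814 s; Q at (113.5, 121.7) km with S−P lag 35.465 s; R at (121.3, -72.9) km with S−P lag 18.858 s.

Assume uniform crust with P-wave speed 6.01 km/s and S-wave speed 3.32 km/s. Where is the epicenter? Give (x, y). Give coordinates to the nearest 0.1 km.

-14.0 km east, -108.4 km north

Distance from S−P lag: d = Δt · v_P v_S / (v_P − v_S) = Δt · (6.01·3.32)/(6.01−3.32) ≈ 7.4175·Δt.
So d_P = 87.63, d_Q = 263.06, d_R = 139.88 km.
Circle about each station: (x − 46.6)² + (y + 45.1)² = 87.63²; (x − 113.5)² + (y − 121.7)² = 263.06²; (x − 121.3)² + (y + 72.9)² = 139.88².
Subtracting the P equation from the Q and R equations removes the quadratic terms:
133.8 x + 333.6 y = -38033.98
149.4 x − 55.6 y = 3935.13
Solving the 2×2 system: x ≈ -14.0, y ≈ -108.4 km.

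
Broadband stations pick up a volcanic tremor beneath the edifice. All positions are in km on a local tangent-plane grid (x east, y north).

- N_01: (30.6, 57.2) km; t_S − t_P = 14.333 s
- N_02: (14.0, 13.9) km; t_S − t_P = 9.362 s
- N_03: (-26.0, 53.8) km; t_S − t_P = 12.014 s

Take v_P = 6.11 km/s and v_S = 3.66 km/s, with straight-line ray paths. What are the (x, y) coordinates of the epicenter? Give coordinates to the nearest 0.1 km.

Distance from S−P lag: d = Δt · v_P v_S / (v_P − v_S) = Δt · (6.11·3.66)/(6.11−3.66) ≈ 9.1276·Δt.
So d_N_01 = 130.83, d_N_02 = 85.45, d_N_03 = 109.66 km.
Circle about each station: (x − 30.6)² + (y − 57.2)² = 130.83²; (x − 14.0)² + (y − 13.9)² = 85.45²; (x + 26.0)² + (y − 53.8)² = 109.66².
Subtracting the N_01 equation from the N_02 and N_03 equations removes the quadratic terms:
-33.2 x − 86.6 y = 5995.80
-113.2 x − 6.8 y = 4453.41
Solving the 2×2 system: x ≈ -36.0, y ≈ -55.4 km.

x ≈ -36.0 km, y ≈ -55.4 km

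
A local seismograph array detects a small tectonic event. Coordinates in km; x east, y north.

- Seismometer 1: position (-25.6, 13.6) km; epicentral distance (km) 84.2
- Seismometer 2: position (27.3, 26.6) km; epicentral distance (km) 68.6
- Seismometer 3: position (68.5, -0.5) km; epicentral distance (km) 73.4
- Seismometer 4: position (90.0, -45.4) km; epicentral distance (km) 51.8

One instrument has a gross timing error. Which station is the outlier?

Solve using three stations at a time. Using Seismometer 1, Seismometer 2, Seismometer 4 (subtract circle equations pairwise → linear system) gives (x, y) ≈ (38.4, -41.1).
Distances from that point to each station vs reported:
  Seismometer 1: calculated 84.2 vs reported 84.2 → residual 0.0 km
  Seismometer 2: calculated 68.6 vs reported 68.6 → residual 0.0 km
  Seismometer 3: calculated 50.5 vs reported 73.4 → residual 22.9 km
  Seismometer 4: calculated 51.8 vs reported 51.8 → residual 0.0 km
Seismometer 1, Seismometer 2, Seismometer 4 are mutually consistent (residuals ≈ 0); Seismometer 3 is off by 22.9 km.

Seismometer 3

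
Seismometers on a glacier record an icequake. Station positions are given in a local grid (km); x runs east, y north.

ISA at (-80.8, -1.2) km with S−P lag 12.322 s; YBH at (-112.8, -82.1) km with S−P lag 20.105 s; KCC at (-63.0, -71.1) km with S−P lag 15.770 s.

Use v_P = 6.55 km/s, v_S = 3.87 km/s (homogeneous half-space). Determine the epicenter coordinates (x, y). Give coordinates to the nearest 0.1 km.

Distance from S−P lag: d = Δt · v_P v_S / (v_P − v_S) = Δt · (6.55·3.87)/(6.55−3.87) ≈ 9.4584·Δt.
So d_ISA = 116.55, d_YBH = 190.16, d_KCC = 149.16 km.
Circle about each station: (x + 80.8)² + (y + 1.2)² = 116.55²; (x + 112.8)² + (y + 82.1)² = 190.16²; (x + 63.0)² + (y + 71.1)² = 149.16².
Subtracting the ISA equation from the YBH and KCC equations removes the quadratic terms:
-64.0 x − 161.8 y = -9642.75
35.6 x − 139.8 y = -6170.67
Solving the 2×2 system: x ≈ 23.8, y ≈ 50.2 km.

(23.8, 50.2)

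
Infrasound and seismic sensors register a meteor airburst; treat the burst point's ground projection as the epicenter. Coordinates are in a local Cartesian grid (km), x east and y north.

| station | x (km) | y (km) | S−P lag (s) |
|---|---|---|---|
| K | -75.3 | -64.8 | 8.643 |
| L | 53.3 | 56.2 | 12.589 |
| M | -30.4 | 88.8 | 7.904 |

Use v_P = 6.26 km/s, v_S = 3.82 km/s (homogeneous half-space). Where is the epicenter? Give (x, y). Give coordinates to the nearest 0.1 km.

(-64.4, 19.2)

Distance from S−P lag: d = Δt · v_P v_S / (v_P − v_S) = Δt · (6.26·3.82)/(6.26−3.82) ≈ 9.8005·Δt.
So d_K = 84.71, d_L = 123.38, d_M = 77.46 km.
Circle about each station: (x + 75.3)² + (y + 64.8)² = 84.71²; (x − 53.3)² + (y − 56.2)² = 123.38²; (x + 30.4)² + (y − 88.8)² = 77.46².
Subtracting the K equation from the L and M equations removes the quadratic terms:
257.2 x + 242.0 y = -11916.64
89.8 x + 307.2 y = 116.20
Solving the 2×2 system: x ≈ -64.4, y ≈ 19.2 km.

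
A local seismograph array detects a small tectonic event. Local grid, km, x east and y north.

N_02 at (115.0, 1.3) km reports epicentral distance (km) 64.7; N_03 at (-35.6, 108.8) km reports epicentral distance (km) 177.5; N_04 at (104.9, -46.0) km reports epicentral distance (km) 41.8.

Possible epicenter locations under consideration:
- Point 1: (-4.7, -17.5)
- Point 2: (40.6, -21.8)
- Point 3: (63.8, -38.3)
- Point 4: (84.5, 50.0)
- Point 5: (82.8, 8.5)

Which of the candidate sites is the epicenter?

For each candidate, compare |candidate − station| to the reported distance:
Point 1: residuals N_02 56.5, N_03 47.5, N_04 71.4 → max 71.4 km
Point 2: residuals N_02 13.2, N_03 26.3, N_04 26.9 → max 26.9 km
Point 3: residuals N_02 0.0, N_03 0.0, N_04 0.0 → max 0.0 km
Point 4: residuals N_02 7.2, N_03 43.8, N_04 56.3 → max 56.3 km
Point 5: residuals N_02 31.7, N_03 22.3, N_04 17.0 → max 31.7 km
Only Point 3 has all residuals ≈ 0.

Point 3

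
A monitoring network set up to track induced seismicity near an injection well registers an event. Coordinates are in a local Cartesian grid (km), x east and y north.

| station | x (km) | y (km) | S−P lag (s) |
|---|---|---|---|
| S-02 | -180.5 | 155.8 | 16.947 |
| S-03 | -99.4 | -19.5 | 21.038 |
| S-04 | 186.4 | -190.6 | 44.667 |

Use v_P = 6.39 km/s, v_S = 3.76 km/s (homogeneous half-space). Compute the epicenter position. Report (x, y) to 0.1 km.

(-25.7, 158.0)

Distance from S−P lag: d = Δt · v_P v_S / (v_P − v_S) = Δt · (6.39·3.76)/(6.39−3.76) ≈ 9.1355·Δt.
So d_S-02 = 154.82, d_S-03 = 192.19, d_S-04 = 408.06 km.
Circle about each station: (x + 180.5)² + (y − 155.8)² = 154.82²; (x + 99.4)² + (y + 19.5)² = 192.19²; (x − 186.4)² + (y + 190.6)² = 408.06².
Subtracting the S-02 equation from the S-03 and S-04 equations removes the quadratic terms:
162.2 x − 350.6 y = -59561.04
733.8 x − 692.8 y = -128324.30
Solving the 2×2 system: x ≈ -25.7, y ≈ 158.0 km.
Check against S-02 (with the unrounded x, y): √((x + 180.5)²+(y − 155.8)²) = 154.80 ≈ 154.82 km. ✓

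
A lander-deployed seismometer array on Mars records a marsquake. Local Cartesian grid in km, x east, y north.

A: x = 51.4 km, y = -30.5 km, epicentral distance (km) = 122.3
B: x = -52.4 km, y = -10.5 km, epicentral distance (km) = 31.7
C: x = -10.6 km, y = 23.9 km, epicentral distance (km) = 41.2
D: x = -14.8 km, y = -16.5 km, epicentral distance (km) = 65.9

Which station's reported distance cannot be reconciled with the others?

B

Solve using three stations at a time. Using A, C, D (subtract circle equations pairwise → linear system) gives (x, y) ≈ (-48.4, 40.2).
Distances from that point to each station vs reported:
  A: calculated 122.3 vs reported 122.3 → residual 0.0 km
  B: calculated 50.8 vs reported 31.7 → residual 19.1 km
  C: calculated 41.2 vs reported 41.2 → residual 0.0 km
  D: calculated 65.9 vs reported 65.9 → residual 0.0 km
A, C, D are mutually consistent (residuals ≈ 0); B is off by 19.1 km.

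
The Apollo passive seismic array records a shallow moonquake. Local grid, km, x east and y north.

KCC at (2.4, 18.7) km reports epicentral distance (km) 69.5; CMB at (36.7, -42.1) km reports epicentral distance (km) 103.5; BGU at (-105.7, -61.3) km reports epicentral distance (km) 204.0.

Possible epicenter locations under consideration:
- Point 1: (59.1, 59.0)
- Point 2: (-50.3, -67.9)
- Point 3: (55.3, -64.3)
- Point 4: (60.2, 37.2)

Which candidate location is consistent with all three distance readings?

Point 1

For each candidate, compare |candidate − station| to the reported distance:
Point 1: residuals KCC 0.1, CMB 0.1, BGU 0.0 → max 0.1 km
Point 2: residuals KCC 31.9, CMB 12.8, BGU 148.2 → max 148.2 km
Point 3: residuals KCC 28.9, CMB 74.5, BGU 43.0 → max 74.5 km
Point 4: residuals KCC 8.8, CMB 20.8, BGU 11.1 → max 20.8 km
Only Point 1 has all residuals ≈ 0.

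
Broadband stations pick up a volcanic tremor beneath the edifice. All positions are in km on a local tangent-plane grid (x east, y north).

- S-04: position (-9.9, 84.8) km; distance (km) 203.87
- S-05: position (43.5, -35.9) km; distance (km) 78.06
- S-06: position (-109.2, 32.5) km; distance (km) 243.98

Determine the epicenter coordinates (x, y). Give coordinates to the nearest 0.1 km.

Circle about each station: (x + 9.9)² + (y − 84.8)² = 203.87²; (x − 43.5)² + (y + 35.9)² = 78.06²; (x + 109.2)² + (y − 32.5)² = 243.98².
Subtracting pairs of circle equations eliminates x²+y² and gives linear equations (the radical axes):
106.8 x − 241.4 y = 31361.62
-198.6 x − 104.6 y = -12271.42
Solving the 2×2 system: x ≈ 105.6, y ≈ -83.2 km.

x ≈ 105.6 km, y ≈ -83.2 km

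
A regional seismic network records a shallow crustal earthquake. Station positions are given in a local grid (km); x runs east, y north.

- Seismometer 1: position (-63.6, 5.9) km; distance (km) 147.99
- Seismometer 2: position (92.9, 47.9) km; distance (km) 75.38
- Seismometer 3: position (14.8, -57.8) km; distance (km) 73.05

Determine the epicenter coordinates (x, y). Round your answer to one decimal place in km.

Circle about each station: (x + 63.6)² + (y − 5.9)² = 147.99²; (x − 92.9)² + (y − 47.9)² = 75.38²; (x − 14.8)² + (y + 57.8)² = 73.05².
Subtracting pairs of circle equations eliminates x²+y² and gives linear equations (the radical axes):
313.0 x + 84.0 y = 23063.95
156.8 x − 127.4 y = 16044.85
Solving the 2×2 system: x ≈ 80.8, y ≈ -26.5 km.
Check against Seismometer 1 (with the unrounded x, y): √((x + 63.6)²+(y − 5.9)²) = 147.99 ≈ 147.99 km. ✓

80.8 km east, -26.5 km north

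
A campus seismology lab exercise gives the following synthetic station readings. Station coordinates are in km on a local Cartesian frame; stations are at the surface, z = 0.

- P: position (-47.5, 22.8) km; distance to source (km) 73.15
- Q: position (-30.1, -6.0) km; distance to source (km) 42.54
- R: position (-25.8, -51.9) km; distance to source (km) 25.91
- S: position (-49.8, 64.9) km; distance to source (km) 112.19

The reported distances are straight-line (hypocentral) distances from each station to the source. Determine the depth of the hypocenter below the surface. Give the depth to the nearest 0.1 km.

Each station gives a sphere (x−x_i)² + (y−y_i)² + z² = d_i² (stations at z=0).
Subtracting the P sphere from Q and R: z² cancels, leaving linear equations in x and y:
34.8 x − 57.6 y = 1707.19
43.4 x − 149.4 y = 5262.75
Solving: x ≈ -17.812, y ≈ -40.400 km (keep extra digits for the depth step; rounded: -17.8, -40.4).
Then from the P sphere: z² = 73.15² − (x + 47.5)² − (y − 22.8)² with x = -17.812, y = -40.400, so z ≈ 21.801 ≈ 21.8 km.

21.8 km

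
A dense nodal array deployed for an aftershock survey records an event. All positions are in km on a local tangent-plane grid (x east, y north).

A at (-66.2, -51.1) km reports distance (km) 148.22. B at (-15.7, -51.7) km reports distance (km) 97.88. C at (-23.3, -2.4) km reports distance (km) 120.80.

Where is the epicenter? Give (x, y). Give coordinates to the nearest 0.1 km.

Circle about each station: (x + 66.2)² + (y + 51.1)² = 148.22²; (x + 15.7)² + (y + 51.7)² = 97.88²; (x + 23.3)² + (y + 2.4)² = 120.80².
Subtracting pairs of circle equations eliminates x²+y² and gives linear equations (the radical axes):
101.0 x − 1.2 y = 8314.40
85.8 x + 97.4 y = 931.53
Solving the 2×2 system: x ≈ 81.6, y ≈ -62.3 km.

(81.6, -62.3)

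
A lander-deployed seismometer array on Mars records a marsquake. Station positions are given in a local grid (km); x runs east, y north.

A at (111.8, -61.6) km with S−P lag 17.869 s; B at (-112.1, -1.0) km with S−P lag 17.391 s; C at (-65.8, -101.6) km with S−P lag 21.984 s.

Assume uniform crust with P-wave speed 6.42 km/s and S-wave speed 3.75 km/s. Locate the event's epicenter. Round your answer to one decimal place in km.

Distance from S−P lag: d = Δt · v_P v_S / (v_P − v_S) = Δt · (6.42·3.75)/(6.42−3.75) ≈ 9.0169·Δt.
So d_A = 161.12, d_B = 156.81, d_C = 198.23 km.
Circle about each station: (x − 111.8)² + (y + 61.6)² = 161.12²; (x + 112.1)² + (y + 1.0)² = 156.81²; (x + 65.8)² + (y + 101.6)² = 198.23².
Subtracting the A equation from the B and C equations removes the quadratic terms:
-447.8 x + 121.2 y = -2356.11
-355.2 x − 80.0 y = -14977.08
Solving the 2×2 system: x ≈ 25.4, y ≈ 74.4 km.

25.4 km east, 74.4 km north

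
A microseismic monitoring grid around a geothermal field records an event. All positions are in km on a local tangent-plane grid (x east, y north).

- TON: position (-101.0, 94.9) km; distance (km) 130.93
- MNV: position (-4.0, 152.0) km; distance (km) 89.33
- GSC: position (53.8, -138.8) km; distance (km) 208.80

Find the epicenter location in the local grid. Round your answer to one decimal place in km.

Circle about each station: (x + 101.0)² + (y − 94.9)² = 130.93²; (x + 4.0)² + (y − 152.0)² = 89.33²; (x − 53.8)² + (y + 138.8)² = 208.80².
Subtracting the TON equation from the MNV and GSC equations removes the quadratic terms:
194.0 x + 114.2 y = 13075.81
309.6 x − 467.4 y = -23501.91
Solving the 2×2 system: x ≈ 27.2, y ≈ 68.3 km.

x ≈ 27.2 km, y ≈ 68.3 km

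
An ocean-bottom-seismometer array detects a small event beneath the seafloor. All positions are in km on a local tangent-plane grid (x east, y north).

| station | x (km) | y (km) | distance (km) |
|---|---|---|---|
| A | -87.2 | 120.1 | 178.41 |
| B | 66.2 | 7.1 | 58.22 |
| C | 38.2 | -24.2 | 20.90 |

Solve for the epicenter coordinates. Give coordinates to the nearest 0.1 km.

17.3 km east, -24.5 km north

Circle about each station: (x + 87.2)² + (y − 120.1)² = 178.41²; (x − 66.2)² + (y − 7.1)² = 58.22²; (x − 38.2)² + (y + 24.2)² = 20.90².
Subtracting the A equation from the B and C equations removes the quadratic terms:
306.8 x − 226.0 y = 10845.56
250.8 x − 288.6 y = 11410.35
Solving the 2×2 system: x ≈ 17.3, y ≈ -24.5 km.
Check against A (with the unrounded x, y): √((x + 87.2)²+(y − 120.1)²) = 178.41 ≈ 178.41 km. ✓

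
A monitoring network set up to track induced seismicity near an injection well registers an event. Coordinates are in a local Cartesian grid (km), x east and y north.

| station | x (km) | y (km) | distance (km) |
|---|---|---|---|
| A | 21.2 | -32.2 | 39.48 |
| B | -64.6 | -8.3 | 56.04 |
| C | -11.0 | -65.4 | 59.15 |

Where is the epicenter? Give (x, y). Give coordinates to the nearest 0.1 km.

Circle about each station: (x − 21.2)² + (y + 32.2)² = 39.48²; (x + 64.6)² + (y + 8.3)² = 56.04²; (x + 11.0)² + (y + 65.4)² = 59.15².
Subtracting pairs of circle equations eliminates x²+y² and gives linear equations (the radical axes):
-171.6 x + 47.8 y = 1173.96
-64.4 x − 66.4 y = 971.83
Solving the 2×2 system: x ≈ -8.6, y ≈ -6.3 km.

-8.6 km east, -6.3 km north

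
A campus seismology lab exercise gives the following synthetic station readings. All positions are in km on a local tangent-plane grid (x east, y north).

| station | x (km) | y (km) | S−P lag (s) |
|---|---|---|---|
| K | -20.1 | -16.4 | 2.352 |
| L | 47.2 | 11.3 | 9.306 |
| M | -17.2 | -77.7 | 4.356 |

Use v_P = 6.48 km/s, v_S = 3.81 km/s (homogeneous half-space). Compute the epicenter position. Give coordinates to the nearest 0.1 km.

Distance from S−P lag: d = Δt · v_P v_S / (v_P − v_S) = Δt · (6.48·3.81)/(6.48−3.81) ≈ 9.2467·Δt.
So d_K = 21.75, d_L = 86.05, d_M = 40.28 km.
Circle about each station: (x + 20.1)² + (y + 16.4)² = 21.75²; (x − 47.2)² + (y − 11.3)² = 86.05²; (x + 17.2)² + (y + 77.7)² = 40.28².
Subtracting the K equation from the L and M equations removes the quadratic terms:
134.6 x + 55.4 y = -5248.98
5.8 x − 122.6 y = 4510.74
Solving the 2×2 system: x ≈ -23.4, y ≈ -37.9 km.

(-23.4, -37.9)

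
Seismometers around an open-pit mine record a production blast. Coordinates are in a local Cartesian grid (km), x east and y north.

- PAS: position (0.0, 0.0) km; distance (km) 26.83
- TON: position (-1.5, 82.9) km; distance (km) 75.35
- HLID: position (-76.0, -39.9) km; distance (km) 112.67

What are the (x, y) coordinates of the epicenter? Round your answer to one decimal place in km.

Circle about each station: x² + y² = 26.83²; (x + 1.5)² + (y − 82.9)² = 75.35²; (x + 76.0)² + (y + 39.9)² = 112.67².
Subtracting the PAS equation from the TON and HLID equations removes the quadratic terms:
-3.0 x + 165.8 y = 1916.89
-152.0 x − 79.8 y = -4606.67
Solving the 2×2 system: x ≈ 24.0, y ≈ 12.0 km.

(24.0, 12.0)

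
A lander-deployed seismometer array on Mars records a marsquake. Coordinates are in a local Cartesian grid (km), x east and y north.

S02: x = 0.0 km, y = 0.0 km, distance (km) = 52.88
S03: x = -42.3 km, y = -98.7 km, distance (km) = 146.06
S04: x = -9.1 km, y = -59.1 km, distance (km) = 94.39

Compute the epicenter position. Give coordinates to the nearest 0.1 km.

Circle about each station: x² + y² = 52.88²; (x + 42.3)² + (y + 98.7)² = 146.06²; (x + 9.1)² + (y + 59.1)² = 94.39².
Subtracting the S02 equation from the S03 and S04 equations removes the quadratic terms:
-84.6 x − 197.4 y = -7006.25
-18.2 x − 118.2 y = -2537.56
Solving the 2×2 system: x ≈ 51.1, y ≈ 13.6 km.

(51.1, 13.6)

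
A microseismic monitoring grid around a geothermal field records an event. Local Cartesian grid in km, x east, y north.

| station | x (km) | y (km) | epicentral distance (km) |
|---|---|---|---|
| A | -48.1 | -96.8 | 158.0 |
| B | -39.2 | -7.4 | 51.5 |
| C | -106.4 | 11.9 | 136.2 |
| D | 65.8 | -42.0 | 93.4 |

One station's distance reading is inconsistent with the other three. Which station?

Solve using three stations at a time. Using A, C, D (subtract circle equations pairwise → linear system) gives (x, y) ≈ (26.3, 42.6).
Distances from that point to each station vs reported:
  A: calculated 158.0 vs reported 158.0 → residual 0.0 km
  B: calculated 82.4 vs reported 51.5 → residual 30.9 km
  C: calculated 136.2 vs reported 136.2 → residual 0.0 km
  D: calculated 93.4 vs reported 93.4 → residual 0.0 km
A, C, D are mutually consistent (residuals ≈ 0); B is off by 30.9 km.

B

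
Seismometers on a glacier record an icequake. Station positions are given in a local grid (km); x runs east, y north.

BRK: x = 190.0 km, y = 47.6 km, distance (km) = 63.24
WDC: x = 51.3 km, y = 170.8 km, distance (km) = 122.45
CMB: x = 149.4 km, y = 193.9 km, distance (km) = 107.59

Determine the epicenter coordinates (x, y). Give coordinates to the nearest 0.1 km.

(140.3, 86.7)

Circle about each station: (x − 190.0)² + (y − 47.6)² = 63.24²; (x − 51.3)² + (y − 170.8)² = 122.45²; (x − 149.4)² + (y − 193.9)² = 107.59².
Subtracting pairs of circle equations eliminates x²+y² and gives linear equations (the radical axes):
-277.4 x + 246.4 y = -17556.13
-81.2 x + 292.6 y = 13975.50
Solving the 2×2 system: x ≈ 140.3, y ≈ 86.7 km.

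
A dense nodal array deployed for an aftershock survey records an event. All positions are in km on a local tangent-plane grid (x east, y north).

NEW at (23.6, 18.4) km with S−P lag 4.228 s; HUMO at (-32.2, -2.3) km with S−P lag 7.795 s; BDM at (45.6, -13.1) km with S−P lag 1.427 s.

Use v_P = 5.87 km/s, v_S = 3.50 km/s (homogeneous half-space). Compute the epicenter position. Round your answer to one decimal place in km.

33.8 km east, -16.8 km north

Distance from S−P lag: d = Δt · v_P v_S / (v_P − v_S) = Δt · (5.87·3.50)/(5.87−3.50) ≈ 8.6688·Δt.
So d_NEW = 36.65, d_HUMO = 67.57, d_BDM = 12.37 km.
Circle about each station: (x − 23.6)² + (y − 18.4)² = 36.65²; (x + 32.2)² + (y + 2.3)² = 67.57²; (x − 45.6)² + (y + 13.1)² = 12.37².
Subtracting the NEW equation from the HUMO and BDM equations removes the quadratic terms:
-111.6 x − 41.4 y = -3075.87
44.0 x − 63.0 y = 2545.66
Solving the 2×2 system: x ≈ 33.8, y ≈ -16.8 km.
Check against NEW (with the unrounded x, y): √((x − 23.6)²+(y − 18.4)²) = 36.65 ≈ 36.65 km. ✓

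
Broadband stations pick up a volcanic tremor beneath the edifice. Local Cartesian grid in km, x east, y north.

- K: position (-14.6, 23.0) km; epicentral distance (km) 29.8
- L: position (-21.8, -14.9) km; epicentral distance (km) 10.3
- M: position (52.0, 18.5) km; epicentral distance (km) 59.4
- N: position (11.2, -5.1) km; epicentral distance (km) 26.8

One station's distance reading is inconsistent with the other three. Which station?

Solve using three stations at a time. Using K, L, N (subtract circle equations pairwise → linear system) gives (x, y) ≈ (-15.5, -6.8).
Distances from that point to each station vs reported:
  K: calculated 29.8 vs reported 29.8 → residual 0.0 km
  L: calculated 10.3 vs reported 10.3 → residual 0.0 km
  M: calculated 72.1 vs reported 59.4 → residual 12.7 km
  N: calculated 26.8 vs reported 26.8 → residual 0.0 km
K, L, N are mutually consistent (residuals ≈ 0); M is off by 12.7 km.

M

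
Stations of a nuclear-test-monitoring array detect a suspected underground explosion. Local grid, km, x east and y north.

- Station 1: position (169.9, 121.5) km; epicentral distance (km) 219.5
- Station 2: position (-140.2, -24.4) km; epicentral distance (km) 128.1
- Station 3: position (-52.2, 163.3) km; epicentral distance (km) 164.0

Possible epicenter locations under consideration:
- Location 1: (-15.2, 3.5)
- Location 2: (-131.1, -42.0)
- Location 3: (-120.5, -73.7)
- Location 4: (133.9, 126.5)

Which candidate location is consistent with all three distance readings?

For each candidate, compare |candidate − station| to the reported distance:
Location 1: residuals Station 1 0.0, Station 2 0.0, Station 3 0.0 → max 0.0 km
Location 2: residuals Station 1 123.0, Station 2 108.3, Station 3 55.9 → max 123.0 km
Location 3: residuals Station 1 130.4, Station 2 75.0, Station 3 82.6 → max 130.4 km
Location 4: residuals Station 1 183.2, Station 2 184.8, Station 3 25.7 → max 184.8 km
Only Location 1 has all residuals ≈ 0.

Location 1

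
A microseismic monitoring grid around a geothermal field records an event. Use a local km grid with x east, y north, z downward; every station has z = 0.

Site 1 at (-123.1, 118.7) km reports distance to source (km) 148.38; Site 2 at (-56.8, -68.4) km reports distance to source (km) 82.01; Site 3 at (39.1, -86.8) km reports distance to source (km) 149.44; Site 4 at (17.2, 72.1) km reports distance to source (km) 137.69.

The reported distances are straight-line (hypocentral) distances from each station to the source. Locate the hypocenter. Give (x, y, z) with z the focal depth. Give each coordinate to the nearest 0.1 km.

Each station gives a sphere (x−x_i)² + (y−y_i)² + z² = d_i² (stations at z=0).
Subtracting the Site 1 sphere from Site 2 and Site 3: z² cancels, leaving linear equations in x and y:
132.6 x − 374.2 y = -6047.52
324.4 x − 411.0 y = -20495.94
Solving: x ≈ -77.499, y ≈ -11.301 km (keep extra digits for the depth step; rounded: -77.5, -11.3).
Then from the Site 1 sphere: z² = 148.38² − (x + 123.1)² − (y − 118.7)² with x = -77.499, y = -11.301, so z ≈ 55.108 ≈ 55.1 km.

x ≈ -77.5 km, y ≈ -11.3 km, depth ≈ 55.1 km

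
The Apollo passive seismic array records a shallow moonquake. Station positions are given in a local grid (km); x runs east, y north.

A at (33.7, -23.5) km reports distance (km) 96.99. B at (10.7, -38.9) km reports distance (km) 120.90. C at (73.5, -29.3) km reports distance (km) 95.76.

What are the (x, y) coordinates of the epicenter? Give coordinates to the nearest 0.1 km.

x ≈ 70.1 km, y ≈ 66.4 km

Circle about each station: (x − 33.7)² + (y + 23.5)² = 96.99²; (x − 10.7)² + (y + 38.9)² = 120.90²; (x − 73.5)² + (y + 29.3)² = 95.76².
Subtracting the A equation from the B and C equations removes the quadratic terms:
-46.0 x − 30.8 y = -5269.99
79.6 x − 11.6 y = 4809.88
Solving the 2×2 system: x ≈ 70.1, y ≈ 66.4 km.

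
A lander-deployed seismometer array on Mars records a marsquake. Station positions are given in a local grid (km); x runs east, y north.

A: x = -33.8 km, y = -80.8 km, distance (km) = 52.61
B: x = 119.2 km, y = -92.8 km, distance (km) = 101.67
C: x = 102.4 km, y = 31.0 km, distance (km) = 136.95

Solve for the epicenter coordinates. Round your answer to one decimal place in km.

18.7 km east, -77.4 km north

Circle about each station: (x + 33.8)² + (y + 80.8)² = 52.61²; (x − 119.2)² + (y + 92.8)² = 101.67²; (x − 102.4)² + (y − 31.0)² = 136.95².
Subtracting the A equation from the B and C equations removes the quadratic terms:
306.0 x − 24.0 y = 7580.42
272.4 x + 223.6 y = -12211.81
Solving the 2×2 system: x ≈ 18.7, y ≈ -77.4 km.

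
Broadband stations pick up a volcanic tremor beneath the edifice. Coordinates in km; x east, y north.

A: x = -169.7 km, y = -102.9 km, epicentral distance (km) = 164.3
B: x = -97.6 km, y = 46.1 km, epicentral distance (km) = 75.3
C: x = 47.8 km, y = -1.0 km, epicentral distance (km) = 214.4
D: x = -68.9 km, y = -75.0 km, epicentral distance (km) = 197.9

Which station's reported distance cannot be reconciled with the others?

A

Solve using three stations at a time. Using B, C, D (subtract circle equations pairwise → linear system) gives (x, y) ≈ (-134.6, 111.7).
Distances from that point to each station vs reported:
  A: calculated 217.4 vs reported 164.3 → residual 53.1 km
  B: calculated 75.3 vs reported 75.3 → residual 0.0 km
  C: calculated 214.4 vs reported 214.4 → residual 0.0 km
  D: calculated 197.9 vs reported 197.9 → residual 0.0 km
B, C, D are mutually consistent (residuals ≈ 0); A is off by 53.1 km.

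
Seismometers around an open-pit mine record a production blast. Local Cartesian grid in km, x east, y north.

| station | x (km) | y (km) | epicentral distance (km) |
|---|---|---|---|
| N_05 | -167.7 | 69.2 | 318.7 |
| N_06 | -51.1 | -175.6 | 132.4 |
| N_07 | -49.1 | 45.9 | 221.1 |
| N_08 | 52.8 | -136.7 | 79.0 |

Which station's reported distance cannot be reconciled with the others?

N_08

Solve using three stations at a time. Using N_05, N_06, N_07 (subtract circle equations pairwise → linear system) gives (x, y) ≈ (75.5, -136.8).
Distances from that point to each station vs reported:
  N_05: calculated 318.7 vs reported 318.7 → residual 0.0 km
  N_06: calculated 132.5 vs reported 132.4 → residual 0.1 km
  N_07: calculated 221.1 vs reported 221.1 → residual 0.0 km
  N_08: calculated 22.7 vs reported 79.0 → residual 56.3 km
N_05, N_06, N_07 are mutually consistent (residuals ≈ 0); N_08 is off by 56.3 km.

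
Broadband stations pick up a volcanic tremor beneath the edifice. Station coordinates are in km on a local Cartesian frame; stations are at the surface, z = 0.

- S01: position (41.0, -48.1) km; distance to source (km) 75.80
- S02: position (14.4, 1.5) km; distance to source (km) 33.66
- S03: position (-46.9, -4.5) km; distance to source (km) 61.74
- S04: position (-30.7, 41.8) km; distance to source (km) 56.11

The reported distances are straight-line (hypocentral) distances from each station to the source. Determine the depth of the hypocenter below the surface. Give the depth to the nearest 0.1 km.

Each station gives a sphere (x−x_i)² + (y−y_i)² + z² = d_i² (stations at z=0).
Subtracting the S01 sphere from S02 and S03: z² cancels, leaving linear equations in x and y:
-53.2 x + 99.2 y = 827.64
-175.8 x + 87.2 y = 159.06
Solving: x ≈ 4.405, y ≈ 10.706 km (keep extra digits for the depth step; rounded: 4.4, 10.7).
Then from the S01 sphere: z² = 75.80² − (x − 41.0)² − (y + 48.1)² with x = 4.405, y = 10.706, so z ≈ 30.794 ≈ 30.8 km.

z ≈ 30.8 km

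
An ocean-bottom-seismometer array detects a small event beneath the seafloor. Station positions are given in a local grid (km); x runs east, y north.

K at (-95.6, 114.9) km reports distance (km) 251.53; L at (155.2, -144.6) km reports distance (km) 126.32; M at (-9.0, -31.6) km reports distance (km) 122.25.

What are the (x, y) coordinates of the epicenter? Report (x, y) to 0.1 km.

x ≈ 113.1 km, y ≈ -25.5 km

Circle about each station: (x + 95.6)² + (y − 114.9)² = 251.53²; (x − 155.2)² + (y + 144.6)² = 126.32²; (x + 9.0)² + (y + 31.6)² = 122.25².
Subtracting pairs of circle equations eliminates x²+y² and gives linear equations (the radical axes):
501.6 x − 519.0 y = 69965.43
173.2 x − 293.0 y = 27060.47
Solving the 2×2 system: x ≈ 113.1, y ≈ -25.5 km.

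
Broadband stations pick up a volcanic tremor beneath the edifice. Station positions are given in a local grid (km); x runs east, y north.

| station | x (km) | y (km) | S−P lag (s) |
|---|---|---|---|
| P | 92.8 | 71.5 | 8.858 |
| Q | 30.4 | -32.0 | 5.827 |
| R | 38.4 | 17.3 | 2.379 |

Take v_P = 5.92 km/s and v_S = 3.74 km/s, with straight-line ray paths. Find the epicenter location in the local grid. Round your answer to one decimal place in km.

Distance from S−P lag: d = Δt · v_P v_S / (v_P − v_S) = Δt · (5.92·3.74)/(5.92−3.74) ≈ 10.1563·Δt.
So d_P = 89.96, d_Q = 59.18, d_R = 24.16 km.
Circle about each station: (x − 92.8)² + (y − 71.5)² = 89.96²; (x − 30.4)² + (y + 32.0)² = 59.18²; (x − 38.4)² + (y − 17.3)² = 24.16².
Subtracting the P equation from the Q and R equations removes the quadratic terms:
-124.8 x − 207.0 y = -7185.40
-108.8 x − 108.4 y = -4441.14
Solving the 2×2 system: x ≈ 15.6, y ≈ 25.3 km.
Check against P (with the unrounded x, y): √((x − 92.8)²+(y − 71.5)²) = 89.96 ≈ 89.96 km. ✓

x ≈ 15.6 km, y ≈ 25.3 km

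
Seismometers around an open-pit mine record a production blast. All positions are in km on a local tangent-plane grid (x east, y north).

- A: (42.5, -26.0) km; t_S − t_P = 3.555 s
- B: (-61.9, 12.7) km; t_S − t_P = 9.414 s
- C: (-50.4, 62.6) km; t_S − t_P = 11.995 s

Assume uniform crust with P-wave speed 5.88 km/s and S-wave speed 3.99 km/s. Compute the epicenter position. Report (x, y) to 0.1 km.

Distance from S−P lag: d = Δt · v_P v_S / (v_P − v_S) = Δt · (5.88·3.99)/(5.88−3.99) ≈ 12.4133·Δt.
So d_A = 44.13, d_B = 116.86, d_C = 148.90 km.
Circle about each station: (x − 42.5)² + (y + 26.0)² = 44.13²; (x + 61.9)² + (y − 12.7)² = 116.86²; (x + 50.4)² + (y − 62.6)² = 148.90².
Subtracting the A equation from the B and C equations removes the quadratic terms:
-208.8 x + 77.4 y = -10198.15
-185.8 x + 177.2 y = -16247.08
Solving the 2×2 system: x ≈ 24.3, y ≈ -66.2 km.

24.3 km east, -66.2 km north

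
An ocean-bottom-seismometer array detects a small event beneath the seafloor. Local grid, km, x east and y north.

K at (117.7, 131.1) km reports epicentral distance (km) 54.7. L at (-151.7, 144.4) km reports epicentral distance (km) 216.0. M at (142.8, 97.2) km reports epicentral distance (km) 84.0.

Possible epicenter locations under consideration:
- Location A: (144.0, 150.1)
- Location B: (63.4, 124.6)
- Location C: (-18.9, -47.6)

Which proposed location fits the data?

Location B

For each candidate, compare |candidate − station| to the reported distance:
Location A: residuals K 22.3, L 79.8, M 31.1 → max 79.8 km
Location B: residuals K 0.0, L 0.0, M 0.0 → max 0.0 km
Location C: residuals K 170.2, L 17.5, M 133.1 → max 170.2 km
Only Location B has all residuals ≈ 0.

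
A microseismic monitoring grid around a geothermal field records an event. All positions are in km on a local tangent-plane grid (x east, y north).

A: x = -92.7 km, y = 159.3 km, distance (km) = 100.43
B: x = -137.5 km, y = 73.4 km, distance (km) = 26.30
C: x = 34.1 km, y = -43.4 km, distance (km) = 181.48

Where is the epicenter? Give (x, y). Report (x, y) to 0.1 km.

Circle about each station: (x + 92.7)² + (y − 159.3)² = 100.43²; (x + 137.5)² + (y − 73.4)² = 26.30²; (x − 34.1)² + (y + 43.4)² = 181.48².
Subtracting the A equation from the B and C equations removes the quadratic terms:
-89.6 x − 171.8 y = -281.48
253.6 x − 405.4 y = -53772.22
Solving the 2×2 system: x ≈ -114.2, y ≈ 61.2 km.

(-114.2, 61.2)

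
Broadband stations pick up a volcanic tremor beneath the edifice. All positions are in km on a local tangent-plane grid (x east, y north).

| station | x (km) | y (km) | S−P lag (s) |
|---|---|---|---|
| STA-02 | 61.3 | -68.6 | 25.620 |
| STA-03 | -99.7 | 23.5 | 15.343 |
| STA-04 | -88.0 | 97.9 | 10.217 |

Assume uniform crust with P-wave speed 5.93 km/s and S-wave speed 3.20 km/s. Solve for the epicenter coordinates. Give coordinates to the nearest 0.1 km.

(-17.3, 91.2)

Distance from S−P lag: d = Δt · v_P v_S / (v_P − v_S) = Δt · (5.93·3.20)/(5.93−3.20) ≈ 6.9509·Δt.
So d_STA-02 = 178.08, d_STA-03 = 106.65, d_STA-04 = 71.02 km.
Circle about each station: (x − 61.3)² + (y + 68.6)² = 178.08²; (x + 99.7)² + (y − 23.5)² = 106.65²; (x + 88.0)² + (y − 97.9)² = 71.02².
Subtracting the STA-02 equation from the STA-03 and STA-04 equations removes the quadratic terms:
-322.0 x + 184.2 y = 22366.95
-298.6 x + 333.0 y = 35533.41
Solving the 2×2 system: x ≈ -17.3, y ≈ 91.2 km.
Check against STA-02 (with the unrounded x, y): √((x − 61.3)²+(y + 68.6)²) = 178.08 ≈ 178.08 km. ✓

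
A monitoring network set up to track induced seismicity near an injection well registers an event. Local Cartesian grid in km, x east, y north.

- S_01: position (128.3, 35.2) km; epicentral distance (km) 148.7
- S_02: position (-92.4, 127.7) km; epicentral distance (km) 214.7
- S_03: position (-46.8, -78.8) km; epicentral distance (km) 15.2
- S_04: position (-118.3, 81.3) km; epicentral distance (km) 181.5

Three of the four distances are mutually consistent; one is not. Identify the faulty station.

S_01

Solve using three stations at a time. Using S_02, S_03, S_04 (subtract circle equations pairwise → linear system) gives (x, y) ≈ (-31.9, -78.3).
Distances from that point to each station vs reported:
  S_01: calculated 196.3 vs reported 148.7 → residual 47.6 km
  S_02: calculated 214.7 vs reported 214.7 → residual 0.0 km
  S_03: calculated 15.0 vs reported 15.2 → residual 0.2 km
  S_04: calculated 181.5 vs reported 181.5 → residual 0.0 km
S_02, S_03, S_04 are mutually consistent (residuals ≈ 0); S_01 is off by 47.6 km.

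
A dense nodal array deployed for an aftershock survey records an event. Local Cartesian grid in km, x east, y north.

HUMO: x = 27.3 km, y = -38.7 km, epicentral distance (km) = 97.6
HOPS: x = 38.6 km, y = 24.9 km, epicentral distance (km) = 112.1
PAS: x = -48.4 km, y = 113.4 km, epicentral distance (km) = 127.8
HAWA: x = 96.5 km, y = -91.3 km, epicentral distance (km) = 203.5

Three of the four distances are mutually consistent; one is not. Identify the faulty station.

Solve using three stations at a time. Using HUMO, HOPS, PAS (subtract circle equations pairwise → linear system) gives (x, y) ≈ (-66.9, -13.1).
Distances from that point to each station vs reported:
  HUMO: calculated 97.6 vs reported 97.6 → residual 0.0 km
  HOPS: calculated 112.1 vs reported 112.1 → residual 0.0 km
  PAS: calculated 127.8 vs reported 127.8 → residual 0.0 km
  HAWA: calculated 181.2 vs reported 203.5 → residual 22.3 km
HUMO, HOPS, PAS are mutually consistent (residuals ≈ 0); HAWA is off by 22.3 km.

HAWA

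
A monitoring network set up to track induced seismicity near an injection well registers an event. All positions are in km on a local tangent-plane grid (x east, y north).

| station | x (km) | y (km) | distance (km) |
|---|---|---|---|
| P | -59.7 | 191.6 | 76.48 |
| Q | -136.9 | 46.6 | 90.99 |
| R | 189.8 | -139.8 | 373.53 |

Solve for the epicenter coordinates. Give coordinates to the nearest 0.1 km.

Circle about each station: (x + 59.7)² + (y − 191.6)² = 76.48²; (x + 136.9)² + (y − 46.6)² = 90.99²; (x − 189.8)² + (y + 139.8)² = 373.53².
Subtracting pairs of circle equations eliminates x²+y² and gives linear equations (the radical axes):
-154.4 x − 290.0 y = -21791.47
499.0 x − 662.8 y = -118382.04
Solving the 2×2 system: x ≈ -80.5, y ≈ 118.0 km.

(-80.5, 118.0)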